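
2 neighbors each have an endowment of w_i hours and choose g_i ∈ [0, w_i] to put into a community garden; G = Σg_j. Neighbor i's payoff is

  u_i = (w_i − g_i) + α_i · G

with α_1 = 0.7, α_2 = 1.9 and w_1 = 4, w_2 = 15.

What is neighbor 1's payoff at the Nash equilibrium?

∂u_i/∂g_i = α_i − 1, so neighbor i contributes w_i if α_i > 1, else 0.
α_i > 1 for i ∈ {2}; NE contributions (0, 15), G = 15.
u_1 = (4 − 0) + 0.7·15 = 14.5.

14.5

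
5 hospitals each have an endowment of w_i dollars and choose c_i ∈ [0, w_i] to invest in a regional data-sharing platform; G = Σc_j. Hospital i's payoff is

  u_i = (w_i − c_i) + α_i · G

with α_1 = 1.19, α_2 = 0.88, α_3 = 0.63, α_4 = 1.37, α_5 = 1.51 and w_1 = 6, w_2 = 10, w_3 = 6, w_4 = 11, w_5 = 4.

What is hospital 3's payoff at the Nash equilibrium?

19.23

∂u_i/∂c_i = α_i − 1, so hospital i contributes w_i if α_i > 1, else 0.
α_i > 1 for i ∈ {1, 4, 5}; NE contributions (6, 0, 0, 11, 4), G = 21.
u_3 = (6 − 0) + 0.63·21 = 19.23.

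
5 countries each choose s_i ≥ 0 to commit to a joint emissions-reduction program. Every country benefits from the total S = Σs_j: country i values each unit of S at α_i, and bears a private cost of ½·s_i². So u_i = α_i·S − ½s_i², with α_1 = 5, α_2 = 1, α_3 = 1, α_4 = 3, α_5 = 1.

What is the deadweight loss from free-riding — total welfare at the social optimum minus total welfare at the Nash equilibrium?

Country i's FOC: ∂u_i/∂s_i = α_i − s_i = 0, so s_i* = α_i.
NE contributions = (5, 1, 1, 3, 1); S = 11.
W^NE = (Σα)·S − ½Σα_i² = 11² − ½·37 = 102.5.
Planner sets s_i = Σα_j = 11 for every i, so S^SO = 5·11 = 55.
W^SO = (Σα)·S^SO − ½·5·(Σα)² = (5/2)·11² = 302.5.
Deadweight loss = W^SO − W^NE = 200.

200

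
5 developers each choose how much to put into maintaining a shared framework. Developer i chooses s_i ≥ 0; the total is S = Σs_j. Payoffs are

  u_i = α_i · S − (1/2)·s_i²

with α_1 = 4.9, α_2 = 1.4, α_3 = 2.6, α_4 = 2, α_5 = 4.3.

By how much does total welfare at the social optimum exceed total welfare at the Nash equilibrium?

Developer i's FOC: ∂u_i/∂s_i = α_i − s_i = 0, so s_i* = α_i.
NE contributions = (4.9, 1.4, 2.6, 2, 4.3); S = 15.2.
W^NE = (Σα)·S − ½Σα_i² = 15.2² − ½·55.22 = 203.43.
Planner sets s_i = Σα_j = 15.2 for every i, so S^SO = 5·15.2 = 76.
W^SO = (Σα)·S^SO − ½·5·(Σα)² = (5/2)·15.2² = 577.6.
Deadweight loss = W^SO − W^NE = 374.17.

374.17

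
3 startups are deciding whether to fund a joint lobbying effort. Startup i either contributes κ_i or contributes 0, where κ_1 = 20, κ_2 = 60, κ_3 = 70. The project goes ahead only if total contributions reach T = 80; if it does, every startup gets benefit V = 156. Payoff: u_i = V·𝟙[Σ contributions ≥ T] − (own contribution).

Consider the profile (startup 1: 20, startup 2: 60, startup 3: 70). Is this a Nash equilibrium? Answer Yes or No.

Total = 150 ≥ 80: provided.
Startup 1 (pledges 20, payoff 136): dropping to 0 → total 130, payoff 156. Profitable deviation.

No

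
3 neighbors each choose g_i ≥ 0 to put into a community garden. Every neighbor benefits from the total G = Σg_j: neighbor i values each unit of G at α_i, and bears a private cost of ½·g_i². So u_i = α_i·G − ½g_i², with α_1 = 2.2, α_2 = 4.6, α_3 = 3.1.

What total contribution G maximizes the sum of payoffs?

Planner FOC: ∂(Σu_j)/∂g_i = (Σα_j) − g_i = 0, so g_i^SO = Σα_j = 9.9 for every i; G^SO = 29.7.

29.7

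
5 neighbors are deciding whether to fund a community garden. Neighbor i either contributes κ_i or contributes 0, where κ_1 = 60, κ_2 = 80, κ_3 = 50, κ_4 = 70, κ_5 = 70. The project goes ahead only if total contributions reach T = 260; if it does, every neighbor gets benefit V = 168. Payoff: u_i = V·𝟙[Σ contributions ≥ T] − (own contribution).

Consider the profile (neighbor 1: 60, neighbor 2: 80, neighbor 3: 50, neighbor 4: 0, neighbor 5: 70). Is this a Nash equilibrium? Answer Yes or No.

Total = 260 ≥ 260: provided.
Neighbor 1 (pledges 60, payoff 108): dropping to 0 → total 200, payoff 0. No gain.
Neighbor 2 (pledges 80, payoff 88): dropping to 0 → total 180, payoff 0. No gain.
Neighbor 3 (pledges 50, payoff 118): dropping to 0 → total 210, payoff 0. No gain.
Neighbor 4 (pledges 0, payoff 168): pledging 70 → total 330, payoff 98. No gain.
Neighbor 5 (pledges 70, payoff 98): dropping to 0 → total 190, payoff 0. No gain.

Yes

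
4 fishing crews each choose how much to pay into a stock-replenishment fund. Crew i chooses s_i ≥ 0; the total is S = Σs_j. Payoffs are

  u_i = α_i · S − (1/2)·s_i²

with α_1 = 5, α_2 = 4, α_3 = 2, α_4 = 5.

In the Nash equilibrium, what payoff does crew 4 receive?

67.5

Crew i's FOC: ∂u_i/∂s_i = α_i − s_i = 0, so s_i* = α_i.
NE contributions = (5, 4, 2, 5); S = 16.
u_4 = α_4·S − ½·(s_4)² = 5·16 − ½·5² = 67.5.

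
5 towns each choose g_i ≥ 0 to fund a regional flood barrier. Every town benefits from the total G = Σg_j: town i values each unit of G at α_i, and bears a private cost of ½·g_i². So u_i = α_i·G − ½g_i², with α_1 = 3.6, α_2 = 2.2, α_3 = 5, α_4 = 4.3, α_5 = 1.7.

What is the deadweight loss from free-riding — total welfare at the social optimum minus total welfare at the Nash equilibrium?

Town i's FOC: ∂u_i/∂g_i = α_i − g_i = 0, so g_i* = α_i.
NE contributions = (3.6, 2.2, 5, 4.3, 1.7); G = 16.8.
W^NE = (Σα)·G − ½Σα_i² = 16.8² − ½·64.18 = 250.15.
Planner sets g_i = Σα_j = 16.8 for every i, so G^SO = 5·16.8 = 84.
W^SO = (Σα)·G^SO − ½·5·(Σα)² = (5/2)·16.8² = 705.6.
Deadweight loss = W^SO − W^NE = 455.45.

455.45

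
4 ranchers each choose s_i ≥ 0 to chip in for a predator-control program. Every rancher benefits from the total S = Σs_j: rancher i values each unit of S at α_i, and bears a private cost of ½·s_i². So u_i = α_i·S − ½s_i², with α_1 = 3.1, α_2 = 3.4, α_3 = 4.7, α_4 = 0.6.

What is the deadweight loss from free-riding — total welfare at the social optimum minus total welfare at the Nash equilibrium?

161.05

Rancher i's FOC: ∂u_i/∂s_i = α_i − s_i = 0, so s_i* = α_i.
NE contributions = (3.1, 3.4, 4.7, 0.6); S = 11.8.
W^NE = (Σα)·S − ½Σα_i² = 11.8² − ½·43.62 = 117.43.
Planner sets s_i = Σα_j = 11.8 for every i, so S^SO = 4·11.8 = 47.2.
W^SO = (Σα)·S^SO − ½·4·(Σα)² = (4/2)·11.8² = 278.48.
Deadweight loss = W^SO − W^NE = 161.05.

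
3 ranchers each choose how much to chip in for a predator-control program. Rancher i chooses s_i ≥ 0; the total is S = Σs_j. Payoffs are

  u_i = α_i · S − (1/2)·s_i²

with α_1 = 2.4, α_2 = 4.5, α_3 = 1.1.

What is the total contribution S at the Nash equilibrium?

Rancher i's FOC: ∂u_i/∂s_i = α_i − s_i = 0, so s_i* = α_i.
NE contributions = (2.4, 4.5, 1.1); S = 8.

8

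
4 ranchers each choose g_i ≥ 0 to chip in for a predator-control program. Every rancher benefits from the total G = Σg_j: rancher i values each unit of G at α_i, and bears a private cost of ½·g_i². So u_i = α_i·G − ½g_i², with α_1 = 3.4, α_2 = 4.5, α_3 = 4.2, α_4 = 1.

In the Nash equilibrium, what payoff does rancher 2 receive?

48.825

Rancher i's FOC: ∂u_i/∂g_i = α_i − g_i = 0, so g_i* = α_i.
NE contributions = (3.4, 4.5, 4.2, 1); G = 13.1.
u_2 = α_2·G − ½·(g_2)² = 4.5·13.1 − ½·4.5² = 48.825.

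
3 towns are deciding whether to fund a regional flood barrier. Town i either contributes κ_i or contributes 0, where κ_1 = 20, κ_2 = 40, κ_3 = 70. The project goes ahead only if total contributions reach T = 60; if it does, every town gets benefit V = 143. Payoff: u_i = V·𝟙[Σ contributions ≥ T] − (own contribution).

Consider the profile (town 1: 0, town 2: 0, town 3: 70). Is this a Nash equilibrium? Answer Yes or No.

Yes

Total = 70 ≥ 60: provided.
Town 1 (pledges 0, payoff 143): pledging 20 → total 90, payoff 123. No gain.
Town 2 (pledges 0, payoff 143): pledging 40 → total 110, payoff 103. No gain.
Town 3 (pledges 70, payoff 73): dropping to 0 → total 0, payoff 0. No gain.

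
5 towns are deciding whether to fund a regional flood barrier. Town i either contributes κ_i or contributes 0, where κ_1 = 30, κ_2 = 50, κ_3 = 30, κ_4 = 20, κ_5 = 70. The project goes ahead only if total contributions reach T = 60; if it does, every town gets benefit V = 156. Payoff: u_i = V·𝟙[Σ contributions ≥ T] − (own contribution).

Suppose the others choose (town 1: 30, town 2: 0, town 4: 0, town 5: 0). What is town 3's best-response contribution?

Others' total = 30. Contributing 30 brings total to 60 ≥ 60: gain V − κ_3 = 126.
Best response: 30.

30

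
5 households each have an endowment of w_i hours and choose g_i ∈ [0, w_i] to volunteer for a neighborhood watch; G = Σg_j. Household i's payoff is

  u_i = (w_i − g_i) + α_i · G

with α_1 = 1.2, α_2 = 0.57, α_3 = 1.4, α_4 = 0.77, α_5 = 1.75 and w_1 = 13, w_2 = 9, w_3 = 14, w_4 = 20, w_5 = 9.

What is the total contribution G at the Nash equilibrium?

36

∂u_i/∂g_i = α_i − 1, so household i contributes w_i if α_i > 1, else 0.
α_i > 1 for i ∈ {1, 3, 5}; NE contributions (13, 0, 14, 0, 9), G = 36.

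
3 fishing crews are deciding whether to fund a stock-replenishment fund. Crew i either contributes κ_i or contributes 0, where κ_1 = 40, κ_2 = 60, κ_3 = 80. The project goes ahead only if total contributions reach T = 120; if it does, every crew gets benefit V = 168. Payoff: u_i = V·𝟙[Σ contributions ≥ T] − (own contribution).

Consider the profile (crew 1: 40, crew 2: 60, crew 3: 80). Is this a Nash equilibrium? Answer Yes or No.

No

Total = 180 ≥ 120: provided.
Crew 1 (pledges 40, payoff 128): dropping to 0 → total 140, payoff 168. Profitable deviation.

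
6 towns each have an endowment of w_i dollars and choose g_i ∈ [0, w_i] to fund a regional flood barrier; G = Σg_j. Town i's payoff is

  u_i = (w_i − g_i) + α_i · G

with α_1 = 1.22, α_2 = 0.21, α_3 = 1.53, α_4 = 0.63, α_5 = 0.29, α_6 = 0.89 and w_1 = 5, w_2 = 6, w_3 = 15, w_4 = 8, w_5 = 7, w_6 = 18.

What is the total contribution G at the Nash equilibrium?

20

∂u_i/∂g_i = α_i − 1, so town i contributes w_i if α_i > 1, else 0.
α_i > 1 for i ∈ {1, 3}; NE contributions (5, 0, 15, 0, 0, 0), G = 20.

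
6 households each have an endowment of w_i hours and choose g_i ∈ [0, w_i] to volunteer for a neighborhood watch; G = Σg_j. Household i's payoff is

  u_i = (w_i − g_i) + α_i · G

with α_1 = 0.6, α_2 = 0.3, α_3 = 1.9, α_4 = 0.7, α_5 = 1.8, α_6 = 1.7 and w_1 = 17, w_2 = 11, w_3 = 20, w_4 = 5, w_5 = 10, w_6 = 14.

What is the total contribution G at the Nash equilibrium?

∂u_i/∂g_i = α_i − 1, so household i contributes w_i if α_i > 1, else 0.
α_i > 1 for i ∈ {3, 5, 6}; NE contributions (0, 0, 20, 0, 10, 14), G = 44.

44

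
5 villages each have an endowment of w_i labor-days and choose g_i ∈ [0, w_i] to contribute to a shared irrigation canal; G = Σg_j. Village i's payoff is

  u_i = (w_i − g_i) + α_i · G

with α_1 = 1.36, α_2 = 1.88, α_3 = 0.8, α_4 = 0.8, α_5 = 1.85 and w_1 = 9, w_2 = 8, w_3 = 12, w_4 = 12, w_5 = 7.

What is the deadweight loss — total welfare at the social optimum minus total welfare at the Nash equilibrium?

136.56

∂u_i/∂g_i = α_i − 1, so village i contributes w_i if α_i > 1, else 0.
α_i > 1 for i ∈ {1, 2, 5}; NE contributions (9, 8, 0, 0, 7), G = 24.
W^NE = Σw_i − G^NE + (Σα_i)·G^NE = 48 + 5.69·24 = 184.56.
Planner: ∂(Σu_j)/∂g_i = Σα_j − 1 = 5.69 > 0, so everyone contributes w_i; G^SO = 48, W^SO = 48 + 5.69·48 = 321.12.
Deadweight loss = 136.56.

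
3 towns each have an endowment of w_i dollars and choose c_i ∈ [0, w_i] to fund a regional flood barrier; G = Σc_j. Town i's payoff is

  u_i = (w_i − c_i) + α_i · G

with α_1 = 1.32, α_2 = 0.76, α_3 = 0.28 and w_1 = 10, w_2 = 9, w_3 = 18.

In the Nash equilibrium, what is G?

∂u_i/∂c_i = α_i − 1, so town i contributes w_i if α_i > 1, else 0.
α_i > 1 for i ∈ {1}; NE contributions (10, 0, 0), G = 10.

10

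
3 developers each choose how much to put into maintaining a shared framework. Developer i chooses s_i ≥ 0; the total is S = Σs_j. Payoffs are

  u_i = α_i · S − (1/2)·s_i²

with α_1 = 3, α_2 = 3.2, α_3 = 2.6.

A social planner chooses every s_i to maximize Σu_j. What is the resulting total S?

Planner FOC: ∂(Σu_j)/∂s_i = (Σα_j) − s_i = 0, so s_i^SO = Σα_j = 8.8 for every i; S^SO = 26.4.

26.4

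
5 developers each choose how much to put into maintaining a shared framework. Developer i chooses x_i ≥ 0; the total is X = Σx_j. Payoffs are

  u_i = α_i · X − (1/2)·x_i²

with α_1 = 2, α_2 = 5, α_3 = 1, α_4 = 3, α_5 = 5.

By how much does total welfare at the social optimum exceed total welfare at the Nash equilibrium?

416

Developer i's FOC: ∂u_i/∂x_i = α_i − x_i = 0, so x_i* = α_i.
NE contributions = (2, 5, 1, 3, 5); X = 16.
W^NE = (Σα)·X − ½Σα_i² = 16² − ½·64 = 224.
Planner sets x_i = Σα_j = 16 for every i, so X^SO = 5·16 = 80.
W^SO = (Σα)·X^SO − ½·5·(Σα)² = (5/2)·16² = 640.
Deadweight loss = W^SO − W^NE = 416.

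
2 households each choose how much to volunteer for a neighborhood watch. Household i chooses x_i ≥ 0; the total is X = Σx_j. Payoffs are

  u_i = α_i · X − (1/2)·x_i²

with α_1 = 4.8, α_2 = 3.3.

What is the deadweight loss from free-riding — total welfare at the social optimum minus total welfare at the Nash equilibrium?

16.965

Household i's FOC: ∂u_i/∂x_i = α_i − x_i = 0, so x_i* = α_i.
NE contributions = (4.8, 3.3); X = 8.1.
W^NE = (Σα)·X − ½Σα_i² = 8.1² − ½·33.93 = 48.645.
Planner sets x_i = Σα_j = 8.1 for every i, so X^SO = 2·8.1 = 16.2.
W^SO = (Σα)·X^SO − ½·2·(Σα)² = (2/2)·8.1² = 65.61.
Deadweight loss = W^SO − W^NE = 16.965.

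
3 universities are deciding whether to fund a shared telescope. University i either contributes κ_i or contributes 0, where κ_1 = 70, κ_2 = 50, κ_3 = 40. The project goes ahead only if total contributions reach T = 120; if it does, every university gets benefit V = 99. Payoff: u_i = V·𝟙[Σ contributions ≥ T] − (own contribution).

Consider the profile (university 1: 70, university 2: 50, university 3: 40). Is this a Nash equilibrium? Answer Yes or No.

Total = 160 ≥ 120: provided.
University 1 (pledges 70, payoff 29): dropping to 0 → total 90, payoff 0. No gain.
University 2 (pledges 50, payoff 49): dropping to 0 → total 110, payoff 0. No gain.
University 3 (pledges 40, payoff 59): dropping to 0 → total 120, payoff 99. Profitable deviation.

No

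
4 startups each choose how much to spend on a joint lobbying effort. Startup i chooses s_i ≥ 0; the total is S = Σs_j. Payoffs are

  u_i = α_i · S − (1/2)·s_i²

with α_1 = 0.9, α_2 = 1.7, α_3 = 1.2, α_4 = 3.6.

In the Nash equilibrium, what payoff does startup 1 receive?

Startup i's FOC: ∂u_i/∂s_i = α_i − s_i = 0, so s_i* = α_i.
NE contributions = (0.9, 1.7, 1.2, 3.6); S = 7.4.
u_1 = α_1·S − ½·(s_1)² = 0.9·7.4 − ½·0.9² = 6.255.

6.255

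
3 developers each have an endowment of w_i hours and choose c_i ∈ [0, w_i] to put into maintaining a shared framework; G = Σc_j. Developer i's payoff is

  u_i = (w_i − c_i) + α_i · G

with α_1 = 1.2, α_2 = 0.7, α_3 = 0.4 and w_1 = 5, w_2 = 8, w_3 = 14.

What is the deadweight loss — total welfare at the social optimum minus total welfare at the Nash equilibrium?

28.6

∂u_i/∂c_i = α_i − 1, so developer i contributes w_i if α_i > 1, else 0.
α_i > 1 for i ∈ {1}; NE contributions (5, 0, 0), G = 5.
W^NE = Σw_i − G^NE + (Σα_i)·G^NE = 27 + 1.3·5 = 33.5.
Planner: ∂(Σu_j)/∂c_i = Σα_j − 1 = 1.3 > 0, so everyone contributes w_i; G^SO = 27, W^SO = 27 + 1.3·27 = 62.1.
Deadweight loss = 28.6.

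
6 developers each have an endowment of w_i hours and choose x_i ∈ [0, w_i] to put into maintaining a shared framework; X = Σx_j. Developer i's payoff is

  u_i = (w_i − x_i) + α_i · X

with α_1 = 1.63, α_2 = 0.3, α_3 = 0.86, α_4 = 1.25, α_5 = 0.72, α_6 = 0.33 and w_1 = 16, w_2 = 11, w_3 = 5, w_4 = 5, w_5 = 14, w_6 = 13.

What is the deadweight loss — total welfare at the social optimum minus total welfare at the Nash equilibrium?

∂u_i/∂x_i = α_i − 1, so developer i contributes w_i if α_i > 1, else 0.
α_i > 1 for i ∈ {1, 4}; NE contributions (16, 0, 0, 5, 0, 0), X = 21.
W^NE = Σw_i − X^NE + (Σα_i)·X^NE = 64 + 4.09·21 = 149.89.
Planner: ∂(Σu_j)/∂x_i = Σα_j − 1 = 4.09 > 0, so everyone contributes w_i; X^SO = 64, W^SO = 64 + 4.09·64 = 325.76.
Deadweight loss = 175.87.

175.87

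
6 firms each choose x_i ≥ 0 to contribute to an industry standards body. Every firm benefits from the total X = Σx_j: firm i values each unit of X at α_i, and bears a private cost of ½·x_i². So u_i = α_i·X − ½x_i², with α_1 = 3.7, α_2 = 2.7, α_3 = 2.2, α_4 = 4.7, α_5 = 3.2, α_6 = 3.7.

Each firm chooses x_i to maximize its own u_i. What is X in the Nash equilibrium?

Firm i's FOC: ∂u_i/∂x_i = α_i − x_i = 0, so x_i* = α_i.
NE contributions = (3.7, 2.7, 2.2, 4.7, 3.2, 3.7); X = 20.2.

20.2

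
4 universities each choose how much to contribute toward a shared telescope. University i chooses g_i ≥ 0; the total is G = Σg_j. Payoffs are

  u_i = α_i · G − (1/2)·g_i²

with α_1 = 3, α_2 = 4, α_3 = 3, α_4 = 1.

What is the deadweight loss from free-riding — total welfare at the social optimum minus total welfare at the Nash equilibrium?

University i's FOC: ∂u_i/∂g_i = α_i − g_i = 0, so g_i* = α_i.
NE contributions = (3, 4, 3, 1); G = 11.
W^NE = (Σα)·G − ½Σα_i² = 11² − ½·35 = 103.5.
Planner sets g_i = Σα_j = 11 for every i, so G^SO = 4·11 = 44.
W^SO = (Σα)·G^SO − ½·4·(Σα)² = (4/2)·11² = 242.
Deadweight loss = W^SO − W^NE = 138.5.

138.5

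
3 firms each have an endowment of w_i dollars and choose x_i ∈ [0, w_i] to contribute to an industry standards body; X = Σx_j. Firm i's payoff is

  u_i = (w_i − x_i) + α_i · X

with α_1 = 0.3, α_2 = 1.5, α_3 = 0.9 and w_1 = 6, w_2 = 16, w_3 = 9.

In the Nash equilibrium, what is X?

16

∂u_i/∂x_i = α_i − 1, so firm i contributes w_i if α_i > 1, else 0.
α_i > 1 for i ∈ {2}; NE contributions (0, 16, 0), X = 16.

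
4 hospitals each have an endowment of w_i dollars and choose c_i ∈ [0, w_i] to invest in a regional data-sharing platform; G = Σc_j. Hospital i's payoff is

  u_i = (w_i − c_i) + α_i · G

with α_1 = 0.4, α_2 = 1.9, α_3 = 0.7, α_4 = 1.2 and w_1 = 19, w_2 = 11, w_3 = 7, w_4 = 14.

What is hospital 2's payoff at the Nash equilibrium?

∂u_i/∂c_i = α_i − 1, so hospital i contributes w_i if α_i > 1, else 0.
α_i > 1 for i ∈ {2, 4}; NE contributions (0, 11, 0, 14), G = 25.
u_2 = (11 − 11) + 1.9·25 = 47.5.

47.5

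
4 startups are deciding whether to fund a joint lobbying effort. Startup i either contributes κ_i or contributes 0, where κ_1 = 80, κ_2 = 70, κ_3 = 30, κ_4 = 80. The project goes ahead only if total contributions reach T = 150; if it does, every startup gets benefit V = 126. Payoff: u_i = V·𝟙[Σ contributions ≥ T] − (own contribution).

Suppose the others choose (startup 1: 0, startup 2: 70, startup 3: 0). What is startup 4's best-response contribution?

80

Others' total = 70. Contributing 80 brings total to 150 ≥ 150: gain V − κ_4 = 46.
Best response: 80.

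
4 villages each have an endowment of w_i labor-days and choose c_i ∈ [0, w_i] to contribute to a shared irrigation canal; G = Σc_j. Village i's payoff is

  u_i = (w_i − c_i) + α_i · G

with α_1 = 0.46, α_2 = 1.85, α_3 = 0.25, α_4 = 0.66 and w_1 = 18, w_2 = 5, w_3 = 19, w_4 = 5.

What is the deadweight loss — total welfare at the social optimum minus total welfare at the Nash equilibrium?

∂u_i/∂c_i = α_i − 1, so village i contributes w_i if α_i > 1, else 0.
α_i > 1 for i ∈ {2}; NE contributions (0, 5, 0, 0), G = 5.
W^NE = Σw_i − G^NE + (Σα_i)·G^NE = 47 + 2.22·5 = 58.1.
Planner: ∂(Σu_j)/∂c_i = Σα_j − 1 = 2.22 > 0, so everyone contributes w_i; G^SO = 47, W^SO = 47 + 2.22·47 = 151.34.
Deadweight loss = 93.24.

93.24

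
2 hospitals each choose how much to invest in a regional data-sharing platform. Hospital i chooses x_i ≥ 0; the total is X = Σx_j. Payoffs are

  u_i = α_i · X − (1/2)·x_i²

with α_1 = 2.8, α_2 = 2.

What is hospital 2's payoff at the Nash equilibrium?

Hospital i's FOC: ∂u_i/∂x_i = α_i − x_i = 0, so x_i* = α_i.
NE contributions = (2.8, 2); X = 4.8.
u_2 = α_2·X − ½·(x_2)² = 2·4.8 − ½·2² = 7.6.

7.6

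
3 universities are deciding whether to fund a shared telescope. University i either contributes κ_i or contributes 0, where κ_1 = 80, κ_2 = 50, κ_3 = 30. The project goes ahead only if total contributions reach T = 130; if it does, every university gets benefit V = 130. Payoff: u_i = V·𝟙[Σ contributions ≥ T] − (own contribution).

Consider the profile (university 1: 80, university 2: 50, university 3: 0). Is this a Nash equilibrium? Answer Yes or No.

Total = 130 ≥ 130: provided.
University 1 (pledges 80, payoff 50): dropping to 0 → total 50, payoff 0. No gain.
University 2 (pledges 50, payoff 80): dropping to 0 → total 80, payoff 0. No gain.
University 3 (pledges 0, payoff 130): pledging 30 → total 160, payoff 100. No gain.

Yes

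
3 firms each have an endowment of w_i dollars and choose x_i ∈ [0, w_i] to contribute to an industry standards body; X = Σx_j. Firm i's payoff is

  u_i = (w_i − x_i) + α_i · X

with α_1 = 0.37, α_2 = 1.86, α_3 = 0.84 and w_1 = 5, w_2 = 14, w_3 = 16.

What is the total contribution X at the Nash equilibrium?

14

∂u_i/∂x_i = α_i − 1, so firm i contributes w_i if α_i > 1, else 0.
α_i > 1 for i ∈ {2}; NE contributions (0, 14, 0), X = 14.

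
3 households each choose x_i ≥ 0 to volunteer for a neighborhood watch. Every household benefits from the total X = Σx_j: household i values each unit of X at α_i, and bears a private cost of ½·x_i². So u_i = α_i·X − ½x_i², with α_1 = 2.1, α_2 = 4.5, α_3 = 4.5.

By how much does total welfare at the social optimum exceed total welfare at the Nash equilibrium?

Household i's FOC: ∂u_i/∂x_i = α_i − x_i = 0, so x_i* = α_i.
NE contributions = (2.1, 4.5, 4.5); X = 11.1.
W^NE = (Σα)·X − ½Σα_i² = 11.1² − ½·44.91 = 100.755.
Planner sets x_i = Σα_j = 11.1 for every i, so X^SO = 3·11.1 = 33.3.
W^SO = (Σα)·X^SO − ½·3·(Σα)² = (3/2)·11.1² = 184.815.
Deadweight loss = W^SO − W^NE = 84.06.

84.06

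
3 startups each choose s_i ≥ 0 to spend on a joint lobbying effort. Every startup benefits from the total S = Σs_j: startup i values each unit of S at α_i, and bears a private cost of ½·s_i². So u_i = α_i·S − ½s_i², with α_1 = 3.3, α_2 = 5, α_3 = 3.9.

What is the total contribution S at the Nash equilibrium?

Startup i's FOC: ∂u_i/∂s_i = α_i − s_i = 0, so s_i* = α_i.
NE contributions = (3.3, 5, 3.9); S = 12.2.

12.2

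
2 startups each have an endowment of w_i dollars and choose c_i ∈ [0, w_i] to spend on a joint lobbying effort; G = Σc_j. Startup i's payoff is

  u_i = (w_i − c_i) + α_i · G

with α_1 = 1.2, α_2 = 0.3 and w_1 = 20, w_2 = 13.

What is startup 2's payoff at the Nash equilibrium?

∂u_i/∂c_i = α_i − 1, so startup i contributes w_i if α_i > 1, else 0.
α_i > 1 for i ∈ {1}; NE contributions (20, 0), G = 20.
u_2 = (13 − 0) + 0.3·20 = 19.

19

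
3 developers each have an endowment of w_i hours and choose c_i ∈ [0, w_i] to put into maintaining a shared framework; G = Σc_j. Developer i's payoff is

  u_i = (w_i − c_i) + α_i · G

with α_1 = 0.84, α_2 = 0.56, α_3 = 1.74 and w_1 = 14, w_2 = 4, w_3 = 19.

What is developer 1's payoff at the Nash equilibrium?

29.96

∂u_i/∂c_i = α_i − 1, so developer i contributes w_i if α_i > 1, else 0.
α_i > 1 for i ∈ {3}; NE contributions (0, 0, 19), G = 19.
u_1 = (14 − 0) + 0.84·19 = 29.96.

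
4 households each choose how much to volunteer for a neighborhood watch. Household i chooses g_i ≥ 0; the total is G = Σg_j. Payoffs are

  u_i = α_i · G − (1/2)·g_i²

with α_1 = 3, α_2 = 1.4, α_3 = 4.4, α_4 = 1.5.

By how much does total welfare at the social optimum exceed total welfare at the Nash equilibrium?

Household i's FOC: ∂u_i/∂g_i = α_i − g_i = 0, so g_i* = α_i.
NE contributions = (3, 1.4, 4.4, 1.5); G = 10.3.
W^NE = (Σα)·G − ½Σα_i² = 10.3² − ½·32.57 = 89.805.
Planner sets g_i = Σα_j = 10.3 for every i, so G^SO = 4·10.3 = 41.2.
W^SO = (Σα)·G^SO − ½·4·(Σα)² = (4/2)·10.3² = 212.18.
Deadweight loss = W^SO − W^NE = 122.375.

122.375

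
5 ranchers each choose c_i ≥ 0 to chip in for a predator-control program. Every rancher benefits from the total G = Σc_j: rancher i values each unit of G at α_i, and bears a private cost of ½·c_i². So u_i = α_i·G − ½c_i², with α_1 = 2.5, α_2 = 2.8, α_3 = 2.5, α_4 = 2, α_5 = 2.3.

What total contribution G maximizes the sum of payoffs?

60.5

Planner FOC: ∂(Σu_j)/∂c_i = (Σα_j) − c_i = 0, so c_i^SO = Σα_j = 12.1 for every i; G^SO = 60.5.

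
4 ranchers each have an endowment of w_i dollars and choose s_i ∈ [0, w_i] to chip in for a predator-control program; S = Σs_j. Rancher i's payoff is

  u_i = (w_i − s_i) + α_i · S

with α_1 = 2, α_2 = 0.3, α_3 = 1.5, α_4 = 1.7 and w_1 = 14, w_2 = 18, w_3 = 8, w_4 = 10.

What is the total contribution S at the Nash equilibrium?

32

∂u_i/∂s_i = α_i − 1, so rancher i contributes w_i if α_i > 1, else 0.
α_i > 1 for i ∈ {1, 3, 4}; NE contributions (14, 0, 8, 10), S = 32.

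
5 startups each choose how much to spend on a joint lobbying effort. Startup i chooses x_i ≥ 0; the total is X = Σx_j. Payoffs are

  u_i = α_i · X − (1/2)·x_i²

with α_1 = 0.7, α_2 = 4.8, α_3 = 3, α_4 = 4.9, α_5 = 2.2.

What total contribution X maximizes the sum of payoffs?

78

Planner FOC: ∂(Σu_j)/∂x_i = (Σα_j) − x_i = 0, so x_i^SO = Σα_j = 15.6 for every i; X^SO = 78.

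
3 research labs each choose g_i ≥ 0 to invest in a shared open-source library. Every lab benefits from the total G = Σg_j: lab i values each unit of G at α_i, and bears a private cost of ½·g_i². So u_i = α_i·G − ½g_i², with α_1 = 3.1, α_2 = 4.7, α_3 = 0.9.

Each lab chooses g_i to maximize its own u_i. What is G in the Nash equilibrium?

8.7

Lab i's FOC: ∂u_i/∂g_i = α_i − g_i = 0, so g_i* = α_i.
NE contributions = (3.1, 4.7, 0.9); G = 8.7.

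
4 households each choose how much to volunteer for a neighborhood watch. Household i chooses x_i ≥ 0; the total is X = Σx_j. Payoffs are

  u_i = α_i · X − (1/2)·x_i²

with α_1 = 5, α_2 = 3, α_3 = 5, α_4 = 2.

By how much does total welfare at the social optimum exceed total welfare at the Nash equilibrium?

Household i's FOC: ∂u_i/∂x_i = α_i − x_i = 0, so x_i* = α_i.
NE contributions = (5, 3, 5, 2); X = 15.
W^NE = (Σα)·X − ½Σα_i² = 15² − ½·63 = 193.5.
Planner sets x_i = Σα_j = 15 for every i, so X^SO = 4·15 = 60.
W^SO = (Σα)·X^SO − ½·4·(Σα)² = (4/2)·15² = 450.
Deadweight loss = W^SO − W^NE = 256.5.

256.5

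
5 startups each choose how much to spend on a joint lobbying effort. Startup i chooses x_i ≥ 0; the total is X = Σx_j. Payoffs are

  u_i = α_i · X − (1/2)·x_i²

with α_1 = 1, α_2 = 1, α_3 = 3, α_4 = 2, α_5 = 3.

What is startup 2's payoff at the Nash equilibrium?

Startup i's FOC: ∂u_i/∂x_i = α_i − x_i = 0, so x_i* = α_i.
NE contributions = (1, 1, 3, 2, 3); X = 10.
u_2 = α_2·X − ½·(x_2)² = 1·10 − ½·1² = 9.5.

9.5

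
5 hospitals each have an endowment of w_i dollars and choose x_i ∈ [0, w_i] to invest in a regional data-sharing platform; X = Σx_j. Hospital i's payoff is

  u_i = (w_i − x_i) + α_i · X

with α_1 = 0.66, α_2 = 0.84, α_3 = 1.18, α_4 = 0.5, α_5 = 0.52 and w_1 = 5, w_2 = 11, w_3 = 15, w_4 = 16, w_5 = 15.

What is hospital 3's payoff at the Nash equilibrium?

∂u_i/∂x_i = α_i − 1, so hospital i contributes w_i if α_i > 1, else 0.
α_i > 1 for i ∈ {3}; NE contributions (0, 0, 15, 0, 0), X = 15.
u_3 = (15 − 15) + 1.18·15 = 17.7.

17.7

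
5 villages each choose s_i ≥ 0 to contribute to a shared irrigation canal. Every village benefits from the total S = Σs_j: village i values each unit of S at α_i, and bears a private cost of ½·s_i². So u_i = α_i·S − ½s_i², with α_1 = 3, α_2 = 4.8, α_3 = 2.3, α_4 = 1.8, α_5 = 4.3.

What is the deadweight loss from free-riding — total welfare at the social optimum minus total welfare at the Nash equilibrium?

423.19

Village i's FOC: ∂u_i/∂s_i = α_i − s_i = 0, so s_i* = α_i.
NE contributions = (3, 4.8, 2.3, 1.8, 4.3); S = 16.2.
W^NE = (Σα)·S − ½Σα_i² = 16.2² − ½·59.06 = 232.91.
Planner sets s_i = Σα_j = 16.2 for every i, so S^SO = 5·16.2 = 81.
W^SO = (Σα)·S^SO − ½·5·(Σα)² = (5/2)·16.2² = 656.1.
Deadweight loss = W^SO − W^NE = 423.19.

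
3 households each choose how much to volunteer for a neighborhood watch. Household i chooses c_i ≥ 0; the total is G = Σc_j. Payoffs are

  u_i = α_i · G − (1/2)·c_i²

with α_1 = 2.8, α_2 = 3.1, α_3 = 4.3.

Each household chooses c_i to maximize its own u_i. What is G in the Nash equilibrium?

Household i's FOC: ∂u_i/∂c_i = α_i − c_i = 0, so c_i* = α_i.
NE contributions = (2.8, 3.1, 4.3); G = 10.2.

10.2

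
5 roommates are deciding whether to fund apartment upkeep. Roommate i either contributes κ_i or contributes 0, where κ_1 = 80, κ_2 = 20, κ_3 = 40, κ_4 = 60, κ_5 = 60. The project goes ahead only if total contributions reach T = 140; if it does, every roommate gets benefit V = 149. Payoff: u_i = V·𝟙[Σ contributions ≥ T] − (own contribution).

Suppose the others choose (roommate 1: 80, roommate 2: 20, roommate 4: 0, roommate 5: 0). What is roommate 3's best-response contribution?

40

Others' total = 100. Contributing 40 brings total to 140 ≥ 140: gain V − κ_3 = 109.
Best response: 40.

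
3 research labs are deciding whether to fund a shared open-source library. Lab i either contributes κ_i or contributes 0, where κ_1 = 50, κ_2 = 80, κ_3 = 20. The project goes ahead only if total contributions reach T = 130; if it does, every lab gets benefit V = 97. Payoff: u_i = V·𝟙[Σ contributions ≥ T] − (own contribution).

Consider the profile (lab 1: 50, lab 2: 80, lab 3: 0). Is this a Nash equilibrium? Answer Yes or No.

Total = 130 ≥ 130: provided.
Lab 1 (pledges 50, payoff 47): dropping to 0 → total 80, payoff 0. No gain.
Lab 2 (pledges 80, payoff 17): dropping to 0 → total 50, payoff 0. No gain.
Lab 3 (pledges 0, payoff 97): pledging 20 → total 150, payoff 77. No gain.

Yes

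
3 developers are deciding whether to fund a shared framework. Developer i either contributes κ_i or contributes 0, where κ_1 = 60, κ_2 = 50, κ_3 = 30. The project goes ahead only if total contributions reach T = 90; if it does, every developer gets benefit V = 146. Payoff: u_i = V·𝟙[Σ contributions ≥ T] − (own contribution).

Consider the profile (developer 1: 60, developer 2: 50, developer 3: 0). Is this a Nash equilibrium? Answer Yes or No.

Total = 110 ≥ 90: provided.
Developer 1 (pledges 60, payoff 86): dropping to 0 → total 50, payoff 0. No gain.
Developer 2 (pledges 50, payoff 96): dropping to 0 → total 60, payoff 0. No gain.
Developer 3 (pledges 0, payoff 146): pledging 30 → total 140, payoff 116. No gain.

Yes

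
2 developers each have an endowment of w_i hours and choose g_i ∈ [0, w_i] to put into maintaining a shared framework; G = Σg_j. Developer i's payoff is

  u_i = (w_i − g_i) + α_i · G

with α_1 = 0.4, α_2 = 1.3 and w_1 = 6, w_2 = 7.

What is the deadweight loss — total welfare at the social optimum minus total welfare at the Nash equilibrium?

4.2

∂u_i/∂g_i = α_i − 1, so developer i contributes w_i if α_i > 1, else 0.
α_i > 1 for i ∈ {2}; NE contributions (0, 7), G = 7.
W^NE = Σw_i − G^NE + (Σα_i)·G^NE = 13 + 0.7·7 = 17.9.
Planner: ∂(Σu_j)/∂g_i = Σα_j − 1 = 0.7 > 0, so everyone contributes w_i; G^SO = 13, W^SO = 13 + 0.7·13 = 22.1.
Deadweight loss = 4.2.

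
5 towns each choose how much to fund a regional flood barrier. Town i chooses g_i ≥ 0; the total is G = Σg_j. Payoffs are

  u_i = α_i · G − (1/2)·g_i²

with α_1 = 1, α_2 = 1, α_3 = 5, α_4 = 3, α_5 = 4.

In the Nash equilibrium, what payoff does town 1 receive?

Town i's FOC: ∂u_i/∂g_i = α_i − g_i = 0, so g_i* = α_i.
NE contributions = (1, 1, 5, 3, 4); G = 14.
u_1 = α_1·G − ½·(g_1)² = 1·14 − ½·1² = 13.5.

13.5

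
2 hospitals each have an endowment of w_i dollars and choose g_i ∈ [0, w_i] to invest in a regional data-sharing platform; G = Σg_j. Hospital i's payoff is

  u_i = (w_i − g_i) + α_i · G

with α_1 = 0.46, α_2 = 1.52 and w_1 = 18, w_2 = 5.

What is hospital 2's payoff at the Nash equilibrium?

∂u_i/∂g_i = α_i − 1, so hospital i contributes w_i if α_i > 1, else 0.
α_i > 1 for i ∈ {2}; NE contributions (0, 5), G = 5.
u_2 = (5 − 5) + 1.52·5 = 7.6.

7.6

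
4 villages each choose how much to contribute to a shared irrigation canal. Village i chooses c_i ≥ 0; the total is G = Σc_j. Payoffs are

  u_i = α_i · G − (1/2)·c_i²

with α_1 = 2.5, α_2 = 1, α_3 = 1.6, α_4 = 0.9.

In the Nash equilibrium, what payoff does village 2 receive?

Village i's FOC: ∂u_i/∂c_i = α_i − c_i = 0, so c_i* = α_i.
NE contributions = (2.5, 1, 1.6, 0.9); G = 6.
u_2 = α_2·G − ½·(c_2)² = 1·6 − ½·1² = 5.5.

5.5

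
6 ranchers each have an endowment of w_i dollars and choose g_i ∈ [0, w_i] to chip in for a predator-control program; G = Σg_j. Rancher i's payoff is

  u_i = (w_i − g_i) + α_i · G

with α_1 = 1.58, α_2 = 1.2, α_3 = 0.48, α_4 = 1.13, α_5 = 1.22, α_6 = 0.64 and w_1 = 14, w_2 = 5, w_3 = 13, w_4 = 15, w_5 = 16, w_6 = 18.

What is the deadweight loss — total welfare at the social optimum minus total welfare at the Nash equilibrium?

∂u_i/∂g_i = α_i − 1, so rancher i contributes w_i if α_i > 1, else 0.
α_i > 1 for i ∈ {1, 2, 4, 5}; NE contributions (14, 5, 0, 15, 16, 0), G = 50.
W^NE = Σw_i − G^NE + (Σα_i)·G^NE = 81 + 5.25·50 = 343.5.
Planner: ∂(Σu_j)/∂g_i = Σα_j − 1 = 5.25 > 0, so everyone contributes w_i; G^SO = 81, W^SO = 81 + 5.25·81 = 506.25.
Deadweight loss = 162.75.

162.75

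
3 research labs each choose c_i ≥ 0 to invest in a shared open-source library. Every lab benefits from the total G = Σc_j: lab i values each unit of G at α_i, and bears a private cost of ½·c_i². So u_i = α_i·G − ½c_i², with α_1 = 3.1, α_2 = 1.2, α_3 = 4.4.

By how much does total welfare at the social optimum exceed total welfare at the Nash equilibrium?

53.05

Lab i's FOC: ∂u_i/∂c_i = α_i − c_i = 0, so c_i* = α_i.
NE contributions = (3.1, 1.2, 4.4); G = 8.7.
W^NE = (Σα)·G − ½Σα_i² = 8.7² − ½·30.41 = 60.485.
Planner sets c_i = Σα_j = 8.7 for every i, so G^SO = 3·8.7 = 26.1.
W^SO = (Σα)·G^SO − ½·3·(Σα)² = (3/2)·8.7² = 113.535.
Deadweight loss = W^SO − W^NE = 53.05.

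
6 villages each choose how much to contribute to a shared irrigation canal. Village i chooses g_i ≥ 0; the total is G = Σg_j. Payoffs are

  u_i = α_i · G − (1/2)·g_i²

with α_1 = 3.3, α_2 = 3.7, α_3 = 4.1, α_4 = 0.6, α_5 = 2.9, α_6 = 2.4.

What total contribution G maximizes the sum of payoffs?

Planner FOC: ∂(Σu_j)/∂g_i = (Σα_j) − g_i = 0, so g_i^SO = Σα_j = 17 for every i; G^SO = 102.

102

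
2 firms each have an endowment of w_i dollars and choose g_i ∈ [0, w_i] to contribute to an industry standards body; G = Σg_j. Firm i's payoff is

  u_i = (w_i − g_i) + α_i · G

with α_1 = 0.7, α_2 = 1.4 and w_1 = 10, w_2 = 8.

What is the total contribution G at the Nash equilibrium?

∂u_i/∂g_i = α_i − 1, so firm i contributes w_i if α_i > 1, else 0.
α_i > 1 for i ∈ {2}; NE contributions (0, 8), G = 8.

8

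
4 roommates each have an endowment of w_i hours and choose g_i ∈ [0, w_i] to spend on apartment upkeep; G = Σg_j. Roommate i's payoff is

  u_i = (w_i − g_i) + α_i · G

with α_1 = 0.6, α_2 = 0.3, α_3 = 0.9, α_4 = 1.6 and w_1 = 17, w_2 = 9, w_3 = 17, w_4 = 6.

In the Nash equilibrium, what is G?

6

∂u_i/∂g_i = α_i − 1, so roommate i contributes w_i if α_i > 1, else 0.
α_i > 1 for i ∈ {4}; NE contributions (0, 0, 0, 6), G = 6.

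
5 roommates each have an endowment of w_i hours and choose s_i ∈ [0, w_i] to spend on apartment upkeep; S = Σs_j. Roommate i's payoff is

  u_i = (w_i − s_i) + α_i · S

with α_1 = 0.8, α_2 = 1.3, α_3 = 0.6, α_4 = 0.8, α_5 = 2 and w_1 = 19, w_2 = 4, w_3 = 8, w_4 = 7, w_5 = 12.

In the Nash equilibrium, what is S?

∂u_i/∂s_i = α_i − 1, so roommate i contributes w_i if α_i > 1, else 0.
α_i > 1 for i ∈ {2, 5}; NE contributions (0, 4, 0, 0, 12), S = 16.

16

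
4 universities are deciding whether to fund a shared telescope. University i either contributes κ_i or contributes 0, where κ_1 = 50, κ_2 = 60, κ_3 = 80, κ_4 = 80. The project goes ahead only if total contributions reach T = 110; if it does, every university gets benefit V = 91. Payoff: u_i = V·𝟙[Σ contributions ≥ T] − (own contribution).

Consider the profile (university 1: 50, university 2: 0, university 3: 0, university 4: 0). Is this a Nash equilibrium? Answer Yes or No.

Total = 50 < 110: not provided.
University 1 (pledges 50, payoff -50): dropping to 0 → total 0, payoff 0. Profitable deviation.

No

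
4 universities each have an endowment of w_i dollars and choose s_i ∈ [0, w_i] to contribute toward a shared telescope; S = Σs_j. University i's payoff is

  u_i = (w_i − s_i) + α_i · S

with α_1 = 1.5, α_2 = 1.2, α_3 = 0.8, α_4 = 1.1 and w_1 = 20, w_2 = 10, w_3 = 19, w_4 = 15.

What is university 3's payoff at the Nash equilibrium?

55

∂u_i/∂s_i = α_i − 1, so university i contributes w_i if α_i > 1, else 0.
α_i > 1 for i ∈ {1, 2, 4}; NE contributions (20, 10, 0, 15), S = 45.
u_3 = (19 − 0) + 0.8·45 = 55.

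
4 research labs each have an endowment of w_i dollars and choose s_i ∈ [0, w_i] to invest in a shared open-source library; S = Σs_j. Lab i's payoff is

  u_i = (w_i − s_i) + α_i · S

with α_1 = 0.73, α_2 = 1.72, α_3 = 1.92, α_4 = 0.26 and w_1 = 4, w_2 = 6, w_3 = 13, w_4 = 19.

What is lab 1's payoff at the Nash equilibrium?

17.87

∂u_i/∂s_i = α_i − 1, so lab i contributes w_i if α_i > 1, else 0.
α_i > 1 for i ∈ {2, 3}; NE contributions (0, 6, 13, 0), S = 19.
u_1 = (4 − 0) + 0.73·19 = 17.87.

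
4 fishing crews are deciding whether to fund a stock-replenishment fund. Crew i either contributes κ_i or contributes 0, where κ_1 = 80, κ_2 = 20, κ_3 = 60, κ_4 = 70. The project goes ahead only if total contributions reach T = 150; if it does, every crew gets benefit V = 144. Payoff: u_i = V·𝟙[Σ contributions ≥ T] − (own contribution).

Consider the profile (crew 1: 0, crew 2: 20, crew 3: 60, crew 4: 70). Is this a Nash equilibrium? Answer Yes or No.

Yes

Total = 150 ≥ 150: provided.
Crew 1 (pledges 0, payoff 144): pledging 80 → total 230, payoff 64. No gain.
Crew 2 (pledges 20, payoff 124): dropping to 0 → total 130, payoff 0. No gain.
Crew 3 (pledges 60, payoff 84): dropping to 0 → total 90, payoff 0. No gain.
Crew 4 (pledges 70, payoff 74): dropping to 0 → total 80, payoff 0. No gain.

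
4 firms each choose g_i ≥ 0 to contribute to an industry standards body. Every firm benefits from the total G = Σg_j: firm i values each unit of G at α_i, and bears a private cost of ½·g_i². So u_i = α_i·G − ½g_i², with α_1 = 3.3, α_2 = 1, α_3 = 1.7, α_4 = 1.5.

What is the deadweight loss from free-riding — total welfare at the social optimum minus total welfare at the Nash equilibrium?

64.765

Firm i's FOC: ∂u_i/∂g_i = α_i − g_i = 0, so g_i* = α_i.
NE contributions = (3.3, 1, 1.7, 1.5); G = 7.5.
W^NE = (Σα)·G − ½Σα_i² = 7.5² − ½·17.03 = 47.735.
Planner sets g_i = Σα_j = 7.5 for every i, so G^SO = 4·7.5 = 30.
W^SO = (Σα)·G^SO − ½·4·(Σα)² = (4/2)·7.5² = 112.5.
Deadweight loss = W^SO − W^NE = 64.765.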